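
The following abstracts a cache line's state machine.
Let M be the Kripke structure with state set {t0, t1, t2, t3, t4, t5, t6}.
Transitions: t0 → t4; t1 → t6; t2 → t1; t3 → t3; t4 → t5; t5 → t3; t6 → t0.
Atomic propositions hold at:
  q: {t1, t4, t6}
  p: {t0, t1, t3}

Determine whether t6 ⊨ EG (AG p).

AG p: greatest fixpoint, start Z0 = {t0, t1, t3}, keep only states in Sat with every successor in Z. Z1 = {t3}; fixed.
Sat(AG p) = {t3}
EG (AG p): greatest fixpoint, start Z0 = {t3}, keep only states in Sat with some successor in Z. Already a fixed point.
Sat(EG (AG p)) = {t3}
t6 ∉ Sat(EG (AG p)) = {t3}, so the formula does not hold at t6.

No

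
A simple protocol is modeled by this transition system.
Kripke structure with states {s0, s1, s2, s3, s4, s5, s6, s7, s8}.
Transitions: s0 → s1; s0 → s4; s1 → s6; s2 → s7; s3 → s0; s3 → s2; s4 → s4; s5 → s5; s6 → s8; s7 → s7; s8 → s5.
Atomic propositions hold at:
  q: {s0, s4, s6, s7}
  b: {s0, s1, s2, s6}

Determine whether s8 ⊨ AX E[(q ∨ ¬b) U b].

Sat(¬b) = {s3, s4, s5, s7, s8}
Sat(q ∨ ¬b) = {s0, s3, s4, s5, s6, s7, s8}
E[(q ∨ ¬b) U b]: least fixpoint, start Z0 = Sat(b) = {s0, s1, s2, s6}, add states in Sat(q ∨ ¬b) with some successor in Z. Z1 = {s0, s1, s2, s3, s6}; fixed.
Sat(E[(q ∨ ¬b) U b]) = {s0, s1, s2, s3, s6}
Sat(AX E[(q ∨ ¬b) U b]) = {s : every successor in {s0, s1, s2, s3, s6}} = {s1, s3}
s8 ∉ Sat(AX E[(q ∨ ¬b) U b]) = {s1, s3}, so the formula does not hold at s8.

No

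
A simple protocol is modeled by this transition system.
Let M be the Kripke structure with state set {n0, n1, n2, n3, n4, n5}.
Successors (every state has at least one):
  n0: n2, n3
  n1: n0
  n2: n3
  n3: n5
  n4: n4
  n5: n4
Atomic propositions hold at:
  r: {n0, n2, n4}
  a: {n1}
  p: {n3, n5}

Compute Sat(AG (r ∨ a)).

Sat(r ∨ a) = {n0, n1, n2, n4}
AG (r ∨ a): greatest fixpoint, start Z0 = {n0, n1, n2, n4}, keep only states in Sat with every successor in Z. Z1 = {n1, n4}; Z2 = {n4}; fixed.
Sat(AG (r ∨ a)) = {n4}

{n4}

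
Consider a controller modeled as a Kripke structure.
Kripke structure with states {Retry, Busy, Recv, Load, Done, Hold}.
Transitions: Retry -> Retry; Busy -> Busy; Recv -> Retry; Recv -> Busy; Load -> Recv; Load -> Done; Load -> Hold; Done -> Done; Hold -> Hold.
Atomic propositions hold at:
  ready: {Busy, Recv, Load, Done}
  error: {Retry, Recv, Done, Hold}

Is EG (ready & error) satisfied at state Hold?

No

Sat(ready & error) = {Recv, Done}
EG (ready & error): greatest fixpoint, start Z0 = {Recv, Done}, keep only states in Sat with some successor in Z. Z1 = {Done}; fixed.
Sat(EG (ready & error)) = {Done}
Hold ∉ Sat(EG (ready & error)) = {Done}, so the formula does not hold at Hold.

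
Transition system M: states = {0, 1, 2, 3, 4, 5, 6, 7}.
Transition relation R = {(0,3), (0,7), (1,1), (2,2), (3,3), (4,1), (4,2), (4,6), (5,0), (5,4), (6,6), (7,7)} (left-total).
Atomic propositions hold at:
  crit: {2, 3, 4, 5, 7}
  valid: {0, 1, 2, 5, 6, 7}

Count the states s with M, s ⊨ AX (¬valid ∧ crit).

1

Sat(¬valid) = {3, 4}
Sat(¬valid ∧ crit) = {3, 4}
Sat(AX (¬valid ∧ crit)) = {s : every successor in {3, 4}} = {3}
|Sat(AX (¬valid ∧ crit))| = |{3}| = 1.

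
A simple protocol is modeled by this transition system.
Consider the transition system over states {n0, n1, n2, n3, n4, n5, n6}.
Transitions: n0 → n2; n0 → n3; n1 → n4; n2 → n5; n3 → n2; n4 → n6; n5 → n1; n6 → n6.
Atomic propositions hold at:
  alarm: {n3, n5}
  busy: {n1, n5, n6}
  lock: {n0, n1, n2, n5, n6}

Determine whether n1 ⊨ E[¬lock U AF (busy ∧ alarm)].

No

Sat(¬lock) = {n3, n4}
Sat(busy ∧ alarm) = {n5}
AF (busy ∧ alarm): least fixpoint, start Z0 = {n5}, add states with every successor in Z. Z1 = {n2, n5}; Z2 = {n2, n3, n5}; Z3 = {n0, n2, n3, n5}; fixed.
Sat(AF (busy ∧ alarm)) = {n0, n2, n3, n5}
E[¬lock U AF (busy ∧ alarm)]: least fixpoint, start Z0 = Sat(AF (busy ∧ alarm)) = {n0, n2, n3, n5}, add states in Sat(¬lock) with some successor in Z. Already a fixed point.
Sat(E[¬lock U AF (busy ∧ alarm)]) = {n0, n2, n3, n5}
n1 ∉ Sat(E[¬lock U AF (busy ∧ alarm)]) = {n0, n2, n3, n5}, so the formula does not hold at n1.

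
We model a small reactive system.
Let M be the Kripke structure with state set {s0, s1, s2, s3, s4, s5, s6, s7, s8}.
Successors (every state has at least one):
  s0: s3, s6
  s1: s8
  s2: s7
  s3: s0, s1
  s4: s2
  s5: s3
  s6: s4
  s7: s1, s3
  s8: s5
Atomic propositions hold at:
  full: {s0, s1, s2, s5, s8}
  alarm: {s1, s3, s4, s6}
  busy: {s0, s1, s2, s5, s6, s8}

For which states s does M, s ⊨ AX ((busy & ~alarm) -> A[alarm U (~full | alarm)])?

Sat(~alarm) = {s0, s2, s5, s7, s8}
Sat(busy & ~alarm) = {s0, s2, s5, s8}
Sat(~full) = {s3, s4, s6, s7}
Sat(~full | alarm) = {s1, s3, s4, s6, s7}
A[alarm U (~full | alarm)]: least fixpoint, start Z0 = Sat((~full | alarm)) = {s1, s3, s4, s6, s7}, add states in Sat(alarm) with every successor in Z. Already a fixed point.
Sat(A[alarm U (~full | alarm)]) = {s1, s3, s4, s6, s7}
Sat((busy & ~alarm) -> A[alarm U (~full | alarm)]) = {s1, s3, s4, s6, s7}
Sat(AX ((busy & ~alarm) -> A[alarm U (~full | alarm)])) = {s : every successor in {s1, s3, s4, s6, s7}} = {s0, s2, s5, s6, s7}

{s0, s2, s5, s6, s7}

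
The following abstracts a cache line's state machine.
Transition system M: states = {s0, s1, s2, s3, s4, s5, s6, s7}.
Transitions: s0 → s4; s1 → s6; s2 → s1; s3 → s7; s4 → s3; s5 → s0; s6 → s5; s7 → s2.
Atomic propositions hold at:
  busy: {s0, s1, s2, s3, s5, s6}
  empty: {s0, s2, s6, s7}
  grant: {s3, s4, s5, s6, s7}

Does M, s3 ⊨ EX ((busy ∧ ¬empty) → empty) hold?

Sat(¬empty) = {s1, s3, s4, s5}
Sat(busy ∧ ¬empty) = {s1, s3, s5}
Sat((busy ∧ ¬empty) → empty) = {s0, s2, s4, s6, s7}
Sat(EX ((busy ∧ ¬empty) → empty)) = {s : some successor in {s0, s2, s4, s6, s7}} = {s0, s1, s3, s5, s7}
s3 ∈ Sat(EX ((busy ∧ ¬empty) → empty)) = {s0, s1, s3, s5, s7}, so the formula holds at s3.

Yes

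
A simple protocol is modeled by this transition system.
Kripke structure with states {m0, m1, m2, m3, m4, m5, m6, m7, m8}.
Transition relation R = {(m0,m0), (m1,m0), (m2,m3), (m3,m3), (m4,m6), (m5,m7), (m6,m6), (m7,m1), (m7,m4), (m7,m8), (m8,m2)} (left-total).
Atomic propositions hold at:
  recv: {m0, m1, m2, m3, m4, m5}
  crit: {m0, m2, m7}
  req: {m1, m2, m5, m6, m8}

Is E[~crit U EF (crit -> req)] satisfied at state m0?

No

Sat(~crit) = {m1, m3, m4, m5, m6, m8}
Sat(crit -> req) = {m1, m2, m3, m4, m5, m6, m8}
EF (crit -> req): least fixpoint, start Z0 = {m1, m2, m3, m4, m5, m6, m8}, add states with some successor in Z. Z1 = {m1, m2, m3, m4, m5, m6, m7, m8}; fixed.
Sat(EF (crit -> req)) = {m1, m2, m3, m4, m5, m6, m7, m8}
E[~crit U EF (crit -> req)]: least fixpoint, start Z0 = Sat(EF (crit -> req)) = {m1, m2, m3, m4, m5, m6, m7, m8}, add states in Sat(~crit) with some successor in Z. Already a fixed point.
Sat(E[~crit U EF (crit -> req)]) = {m1, m2, m3, m4, m5, m6, m7, m8}
m0 ∉ Sat(E[~crit U EF (crit -> req)]) = {m1, m2, m3, m4, m5, m6, m7, m8}, so the formula does not hold at m0.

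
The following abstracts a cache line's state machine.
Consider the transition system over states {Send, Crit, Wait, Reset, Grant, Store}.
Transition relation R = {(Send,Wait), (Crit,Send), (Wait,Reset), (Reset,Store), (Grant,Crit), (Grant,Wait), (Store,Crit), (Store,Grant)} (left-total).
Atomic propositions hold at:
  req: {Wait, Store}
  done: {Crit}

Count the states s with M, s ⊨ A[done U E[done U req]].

2

E[done U req]: least fixpoint, start Z0 = Sat(req) = {Wait, Store}, add states in Sat(done) with some successor in Z. Already a fixed point.
Sat(E[done U req]) = {Wait, Store}
A[done U E[done U req]]: least fixpoint, start Z0 = Sat(E[done U req]) = {Wait, Store}, add states in Sat(done) with every successor in Z. Already a fixed point.
Sat(A[done U E[done U req]]) = {Wait, Store}
|Sat(A[done U E[done U req]])| = |{Wait, Store}| = 2.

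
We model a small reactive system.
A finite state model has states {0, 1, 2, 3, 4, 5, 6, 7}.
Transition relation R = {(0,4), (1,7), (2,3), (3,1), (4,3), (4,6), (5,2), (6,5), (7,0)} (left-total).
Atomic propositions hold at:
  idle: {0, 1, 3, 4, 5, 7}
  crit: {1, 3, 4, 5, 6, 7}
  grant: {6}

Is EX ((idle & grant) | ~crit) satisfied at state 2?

No

Sat(idle & grant) = ∅
Sat(~crit) = {0, 2}
Sat((idle & grant) | ~crit) = {0, 2}
Sat(EX ((idle & grant) | ~crit)) = {s : some successor in {0, 2}} = {5, 7}
2 ∉ Sat(EX ((idle & grant) | ~crit)) = {5, 7}, so the formula does not hold at 2.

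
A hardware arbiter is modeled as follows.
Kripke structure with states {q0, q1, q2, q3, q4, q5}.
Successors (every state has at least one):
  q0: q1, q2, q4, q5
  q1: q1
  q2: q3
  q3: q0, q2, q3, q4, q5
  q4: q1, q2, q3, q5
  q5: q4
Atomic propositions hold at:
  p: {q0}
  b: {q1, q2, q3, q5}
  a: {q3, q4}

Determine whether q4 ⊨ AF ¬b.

Yes

Sat(¬b) = {q0, q4}
AF ¬b: least fixpoint, start Z0 = {q0, q4}, add states with every successor in Z. Z1 = {q0, q4, q5}; fixed.
Sat(AF ¬b) = {q0, q4, q5}
q4 ∈ Sat(AF ¬b) = {q0, q4, q5}, so the formula holds at q4.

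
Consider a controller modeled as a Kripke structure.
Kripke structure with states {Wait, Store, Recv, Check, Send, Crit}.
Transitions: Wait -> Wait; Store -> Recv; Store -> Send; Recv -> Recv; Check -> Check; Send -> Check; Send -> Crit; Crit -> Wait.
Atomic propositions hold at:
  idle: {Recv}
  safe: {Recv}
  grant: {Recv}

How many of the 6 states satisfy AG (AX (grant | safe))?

Sat(grant | safe) = {Recv}
Sat(AX (grant | safe)) = {s : every successor in {Recv}} = {Recv}
AG (AX (grant | safe)): greatest fixpoint, start Z0 = {Recv}, keep only states in Sat with every successor in Z. Already a fixed point.
Sat(AG (AX (grant | safe))) = {Recv}
|Sat(AG (AX (grant | safe)))| = |{Recv}| = 1.

1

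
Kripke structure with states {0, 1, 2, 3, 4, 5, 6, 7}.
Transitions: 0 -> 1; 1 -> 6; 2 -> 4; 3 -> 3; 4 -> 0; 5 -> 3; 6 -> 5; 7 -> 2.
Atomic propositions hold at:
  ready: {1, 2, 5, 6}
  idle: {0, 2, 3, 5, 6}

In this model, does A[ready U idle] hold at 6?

A[ready U idle]: least fixpoint, start Z0 = Sat(idle) = {0, 2, 3, 5, 6}, add states in Sat(ready) with every successor in Z. Z1 = {0, 1, 2, 3, 5, 6}; fixed.
Sat(A[ready U idle]) = {0, 1, 2, 3, 5, 6}
6 ∈ Sat(A[ready U idle]) = {0, 1, 2, 3, 5, 6}, so the formula holds at 6.

Yes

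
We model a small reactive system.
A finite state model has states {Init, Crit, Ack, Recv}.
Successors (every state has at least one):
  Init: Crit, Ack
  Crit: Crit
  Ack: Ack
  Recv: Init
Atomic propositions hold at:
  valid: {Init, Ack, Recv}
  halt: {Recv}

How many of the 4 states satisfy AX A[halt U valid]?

2

A[halt U valid]: least fixpoint, start Z0 = Sat(valid) = {Init, Ack, Recv}, add states in Sat(halt) with every successor in Z. Already a fixed point.
Sat(A[halt U valid]) = {Init, Ack, Recv}
Sat(AX A[halt U valid]) = {s : every successor in {Init, Ack, Recv}} = {Ack, Recv}
|Sat(AX A[halt U valid])| = |{Ack, Recv}| = 2.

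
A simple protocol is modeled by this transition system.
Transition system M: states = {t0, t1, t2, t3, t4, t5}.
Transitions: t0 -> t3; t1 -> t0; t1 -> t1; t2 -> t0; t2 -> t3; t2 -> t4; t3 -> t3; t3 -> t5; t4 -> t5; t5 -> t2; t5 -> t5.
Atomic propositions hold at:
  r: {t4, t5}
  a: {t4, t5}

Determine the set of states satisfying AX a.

{t4}

Sat(AX a) = {s : every successor in {t4, t5}} = {t4}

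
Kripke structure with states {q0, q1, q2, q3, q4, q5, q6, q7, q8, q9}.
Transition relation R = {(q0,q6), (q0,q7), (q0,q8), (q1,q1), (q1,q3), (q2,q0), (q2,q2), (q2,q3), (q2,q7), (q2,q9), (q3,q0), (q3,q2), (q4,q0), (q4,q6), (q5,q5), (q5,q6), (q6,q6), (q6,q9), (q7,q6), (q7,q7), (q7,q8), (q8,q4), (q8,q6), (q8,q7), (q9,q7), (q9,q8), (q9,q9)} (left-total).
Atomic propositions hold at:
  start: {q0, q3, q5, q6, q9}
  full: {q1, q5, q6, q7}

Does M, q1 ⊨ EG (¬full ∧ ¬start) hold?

Sat(¬full) = {q0, q2, q3, q4, q8, q9}
Sat(¬start) = {q1, q2, q4, q7, q8}
Sat(¬full ∧ ¬start) = {q2, q4, q8}
EG (¬full ∧ ¬start): greatest fixpoint, start Z0 = {q2, q4, q8}, keep only states in Sat with some successor in Z. Z1 = {q2, q8}; Z2 = {q2}; fixed.
Sat(EG (¬full ∧ ¬start)) = {q2}
q1 ∉ Sat(EG (¬full ∧ ¬start)) = {q2}, so the formula does not hold at q1.

No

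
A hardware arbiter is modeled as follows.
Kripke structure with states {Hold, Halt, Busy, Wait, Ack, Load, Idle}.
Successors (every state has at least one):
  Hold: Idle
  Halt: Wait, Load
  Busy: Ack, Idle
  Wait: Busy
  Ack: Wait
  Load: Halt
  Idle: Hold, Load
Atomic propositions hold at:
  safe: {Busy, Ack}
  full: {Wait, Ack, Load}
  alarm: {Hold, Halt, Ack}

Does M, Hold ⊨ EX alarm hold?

Sat(EX alarm) = {s : some successor in {Hold, Halt, Ack}} = {Busy, Load, Idle}
Hold ∉ Sat(EX alarm) = {Busy, Load, Idle}, so the formula does not hold at Hold.

No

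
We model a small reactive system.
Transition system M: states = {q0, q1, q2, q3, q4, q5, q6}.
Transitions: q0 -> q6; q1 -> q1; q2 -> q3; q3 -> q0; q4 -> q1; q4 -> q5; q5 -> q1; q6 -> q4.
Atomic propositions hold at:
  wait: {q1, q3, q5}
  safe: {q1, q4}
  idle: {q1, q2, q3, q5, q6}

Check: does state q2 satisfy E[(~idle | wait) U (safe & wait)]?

Sat(~idle) = {q0, q4}
Sat(~idle | wait) = {q0, q1, q3, q4, q5}
Sat(safe & wait) = {q1}
E[(~idle | wait) U (safe & wait)]: least fixpoint, start Z0 = Sat((safe & wait)) = {q1}, add states in Sat(~idle | wait) with some successor in Z. Z1 = {q1, q4, q5}; fixed.
Sat(E[(~idle | wait) U (safe & wait)]) = {q1, q4, q5}
q2 ∉ Sat(E[(~idle | wait) U (safe & wait)]) = {q1, q4, q5}, so the formula does not hold at q2.

No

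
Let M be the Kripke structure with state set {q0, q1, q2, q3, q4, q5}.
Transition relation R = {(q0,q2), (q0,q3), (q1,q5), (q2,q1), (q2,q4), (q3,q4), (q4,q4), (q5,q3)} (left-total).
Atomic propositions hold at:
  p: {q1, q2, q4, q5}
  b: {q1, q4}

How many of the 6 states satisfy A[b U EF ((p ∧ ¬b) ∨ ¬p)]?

5

Sat(¬b) = {q0, q2, q3, q5}
Sat(p ∧ ¬b) = {q2, q5}
Sat(¬p) = {q0, q3}
Sat((p ∧ ¬b) ∨ ¬p) = {q0, q2, q3, q5}
EF ((p ∧ ¬b) ∨ ¬p): least fixpoint, start Z0 = {q0, q2, q3, q5}, add states with some successor in Z. Z1 = {q0, q1, q2, q3, q5}; fixed.
Sat(EF ((p ∧ ¬b) ∨ ¬p)) = {q0, q1, q2, q3, q5}
A[b U EF ((p ∧ ¬b) ∨ ¬p)]: least fixpoint, start Z0 = Sat(EF ((p ∧ ¬b) ∨ ¬p)) = {q0, q1, q2, q3, q5}, add states in Sat(b) with every successor in Z. Already a fixed point.
Sat(A[b U EF ((p ∧ ¬b) ∨ ¬p)]) = {q0, q1, q2, q3, q5}
|Sat(A[b U EF ((p ∧ ¬b) ∨ ¬p)])| = |{q0, q1, q2, q3, q5}| = 5.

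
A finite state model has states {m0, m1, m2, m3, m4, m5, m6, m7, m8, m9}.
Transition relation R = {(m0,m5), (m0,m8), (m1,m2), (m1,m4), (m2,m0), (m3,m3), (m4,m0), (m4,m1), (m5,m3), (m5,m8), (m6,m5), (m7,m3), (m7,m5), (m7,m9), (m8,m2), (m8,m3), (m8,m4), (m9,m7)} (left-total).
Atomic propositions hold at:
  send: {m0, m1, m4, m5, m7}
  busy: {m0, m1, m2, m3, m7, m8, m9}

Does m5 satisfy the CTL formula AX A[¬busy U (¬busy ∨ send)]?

Sat(¬busy) = {m4, m5, m6}
Sat(¬busy ∨ send) = {m0, m1, m4, m5, m6, m7}
A[¬busy U (¬busy ∨ send)]: least fixpoint, start Z0 = Sat((¬busy ∨ send)) = {m0, m1, m4, m5, m6, m7}, add states in Sat(¬busy) with every successor in Z. Already a fixed point.
Sat(A[¬busy U (¬busy ∨ send)]) = {m0, m1, m4, m5, m6, m7}
Sat(AX A[¬busy U (¬busy ∨ send)]) = {s : every successor in {m0, m1, m4, m5, m6, m7}} = {m2, m4, m6, m9}
m5 ∉ Sat(AX A[¬busy U (¬busy ∨ send)]) = {m2, m4, m6, m9}, so the formula does not hold at m5.

No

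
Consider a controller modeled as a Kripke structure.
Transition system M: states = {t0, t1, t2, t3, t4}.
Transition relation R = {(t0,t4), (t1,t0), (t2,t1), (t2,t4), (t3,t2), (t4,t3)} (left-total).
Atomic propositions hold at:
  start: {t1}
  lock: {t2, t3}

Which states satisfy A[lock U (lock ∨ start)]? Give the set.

Sat(lock ∨ start) = {t1, t2, t3}
A[lock U (lock ∨ start)]: least fixpoint, start Z0 = Sat((lock ∨ start)) = {t1, t2, t3}, add states in Sat(lock) with every successor in Z. Already a fixed point.
Sat(A[lock U (lock ∨ start)]) = {t1, t2, t3}

{t1, t2, t3}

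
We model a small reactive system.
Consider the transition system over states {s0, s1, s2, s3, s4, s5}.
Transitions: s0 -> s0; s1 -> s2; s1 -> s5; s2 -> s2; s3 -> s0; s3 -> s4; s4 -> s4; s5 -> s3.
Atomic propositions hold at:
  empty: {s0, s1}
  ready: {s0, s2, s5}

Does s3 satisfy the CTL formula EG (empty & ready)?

No

Sat(empty & ready) = {s0}
EG (empty & ready): greatest fixpoint, start Z0 = {s0}, keep only states in Sat with some successor in Z. Already a fixed point.
Sat(EG (empty & ready)) = {s0}
s3 ∉ Sat(EG (empty & ready)) = {s0}, so the formula does not hold at s3.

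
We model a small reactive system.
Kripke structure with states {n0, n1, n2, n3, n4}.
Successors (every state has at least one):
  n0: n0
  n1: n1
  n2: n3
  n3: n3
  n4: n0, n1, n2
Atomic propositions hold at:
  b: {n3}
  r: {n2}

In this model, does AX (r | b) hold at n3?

Sat(r | b) = {n2, n3}
Sat(AX (r | b)) = {s : every successor in {n2, n3}} = {n2, n3}
n3 ∈ Sat(AX (r | b)) = {n2, n3}, so the formula holds at n3.

Yes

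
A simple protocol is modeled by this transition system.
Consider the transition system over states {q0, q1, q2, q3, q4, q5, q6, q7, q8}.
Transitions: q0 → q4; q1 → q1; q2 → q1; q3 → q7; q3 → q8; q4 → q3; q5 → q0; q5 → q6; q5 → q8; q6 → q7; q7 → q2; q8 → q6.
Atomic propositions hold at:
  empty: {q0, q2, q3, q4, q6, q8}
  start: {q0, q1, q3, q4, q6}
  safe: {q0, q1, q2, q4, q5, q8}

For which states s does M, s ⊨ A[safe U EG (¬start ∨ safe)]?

{q1, q2, q7}

Sat(¬start) = {q2, q5, q7, q8}
Sat(¬start ∨ safe) = {q0, q1, q2, q4, q5, q7, q8}
EG (¬start ∨ safe): greatest fixpoint, start Z0 = {q0, q1, q2, q4, q5, q7, q8}, keep only states in Sat with some successor in Z. Z1 = {q0, q1, q2, q5, q7}; Z2 = {q1, q2, q5, q7}; Z3 = {q1, q2, q7}; fixed.
Sat(EG (¬start ∨ safe)) = {q1, q2, q7}
A[safe U EG (¬start ∨ safe)]: least fixpoint, start Z0 = Sat(EG (¬start ∨ safe)) = {q1, q2, q7}, add states in Sat(safe) with every successor in Z. Already a fixed point.
Sat(A[safe U EG (¬start ∨ safe)]) = {q1, q2, q7}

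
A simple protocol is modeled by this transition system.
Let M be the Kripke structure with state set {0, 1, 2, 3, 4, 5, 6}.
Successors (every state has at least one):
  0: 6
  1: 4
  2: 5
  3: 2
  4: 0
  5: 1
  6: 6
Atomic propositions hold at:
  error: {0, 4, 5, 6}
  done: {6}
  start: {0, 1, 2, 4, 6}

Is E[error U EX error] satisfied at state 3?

Sat(EX error) = {s : some successor in {0, 4, 5, 6}} = {0, 1, 2, 4, 6}
E[error U EX error]: least fixpoint, start Z0 = Sat(EX error) = {0, 1, 2, 4, 6}, add states in Sat(error) with some successor in Z. Z1 = {0, 1, 2, 4, 5, 6}; fixed.
Sat(E[error U EX error]) = {0, 1, 2, 4, 5, 6}
3 ∉ Sat(E[error U EX error]) = {0, 1, 2, 4, 5, 6}, so the formula does not hold at 3.

No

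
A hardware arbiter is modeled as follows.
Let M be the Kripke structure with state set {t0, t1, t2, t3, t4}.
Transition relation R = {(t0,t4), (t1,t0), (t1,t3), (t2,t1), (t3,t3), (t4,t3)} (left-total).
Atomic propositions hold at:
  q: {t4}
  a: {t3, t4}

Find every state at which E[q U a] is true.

{t3, t4}

E[q U a]: least fixpoint, start Z0 = Sat(a) = {t3, t4}, add states in Sat(q) with some successor in Z. Already a fixed point.
Sat(E[q U a]) = {t3, t4}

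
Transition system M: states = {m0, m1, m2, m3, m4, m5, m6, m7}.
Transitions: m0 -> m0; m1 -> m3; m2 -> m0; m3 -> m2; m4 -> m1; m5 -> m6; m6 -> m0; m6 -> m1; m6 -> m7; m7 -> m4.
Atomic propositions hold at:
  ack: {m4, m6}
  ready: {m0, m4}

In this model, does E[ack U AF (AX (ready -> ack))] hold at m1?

Sat(ready -> ack) = {m1, m2, m3, m4, m5, m6, m7}
Sat(AX (ready -> ack)) = {s : every successor in {m1, m2, m3, m4, m5, m6, m7}} = {m1, m3, m4, m5, m7}
AF (AX (ready -> ack)): least fixpoint, start Z0 = {m1, m3, m4, m5, m7}, add states with every successor in Z. Already a fixed point.
Sat(AF (AX (ready -> ack))) = {m1, m3, m4, m5, m7}
E[ack U AF (AX (ready -> ack))]: least fixpoint, start Z0 = Sat(AF (AX (ready -> ack))) = {m1, m3, m4, m5, m7}, add states in Sat(ack) with some successor in Z. Z1 = {m1, m3, m4, m5, m6, m7}; fixed.
Sat(E[ack U AF (AX (ready -> ack))]) = {m1, m3, m4, m5, m6, m7}
m1 ∈ Sat(E[ack U AF (AX (ready -> ack))]) = {m1, m3, m4, m5, m6, m7}, so the formula holds at m1.

Yes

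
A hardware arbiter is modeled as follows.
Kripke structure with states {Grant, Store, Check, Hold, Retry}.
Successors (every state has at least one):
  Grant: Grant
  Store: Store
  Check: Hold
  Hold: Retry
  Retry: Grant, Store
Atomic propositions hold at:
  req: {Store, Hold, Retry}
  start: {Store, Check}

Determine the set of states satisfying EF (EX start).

Sat(EX start) = {s : some successor in {Store, Check}} = {Store, Retry}
EF (EX start): least fixpoint, start Z0 = {Store, Retry}, add states with some successor in Z. Z1 = {Store, Hold, Retry}; Z2 = {Store, Check, Hold, Retry}; fixed.
Sat(EF (EX start)) = {Store, Check, Hold, Retry}

{Store, Check, Hold, Retry}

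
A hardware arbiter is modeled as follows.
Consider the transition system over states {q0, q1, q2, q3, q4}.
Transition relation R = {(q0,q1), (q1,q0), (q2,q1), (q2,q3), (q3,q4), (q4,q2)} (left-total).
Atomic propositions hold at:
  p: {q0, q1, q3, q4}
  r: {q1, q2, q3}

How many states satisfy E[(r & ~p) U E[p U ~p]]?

Sat(~p) = {q2}
Sat(r & ~p) = {q2}
E[p U ~p]: least fixpoint, start Z0 = Sat(~p) = {q2}, add states in Sat(p) with some successor in Z. Z1 = {q2, q4}; Z2 = {q2, q3, q4}; fixed.
Sat(E[p U ~p]) = {q2, q3, q4}
E[(r & ~p) U E[p U ~p]]: least fixpoint, start Z0 = Sat(E[p U ~p]) = {q2, q3, q4}, add states in Sat(r & ~p) with some successor in Z. Already a fixed point.
Sat(E[(r & ~p) U E[p U ~p]]) = {q2, q3, q4}
|Sat(E[(r & ~p) U E[p U ~p]])| = |{q2, q3, q4}| = 3.

3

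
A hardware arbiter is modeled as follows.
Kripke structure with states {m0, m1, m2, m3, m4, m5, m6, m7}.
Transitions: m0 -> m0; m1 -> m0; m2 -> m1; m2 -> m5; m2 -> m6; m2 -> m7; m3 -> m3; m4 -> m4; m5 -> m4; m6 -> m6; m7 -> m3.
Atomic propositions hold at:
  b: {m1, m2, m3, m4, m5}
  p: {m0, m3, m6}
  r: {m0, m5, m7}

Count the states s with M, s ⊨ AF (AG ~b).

3

Sat(~b) = {m0, m6, m7}
AG ~b: greatest fixpoint, start Z0 = {m0, m6, m7}, keep only states in Sat with every successor in Z. Z1 = {m0, m6}; fixed.
Sat(AG ~b) = {m0, m6}
AF (AG ~b): least fixpoint, start Z0 = {m0, m6}, add states with every successor in Z. Z1 = {m0, m1, m6}; fixed.
Sat(AF (AG ~b)) = {m0, m1, m6}
|Sat(AF (AG ~b))| = |{m0, m1, m6}| = 3.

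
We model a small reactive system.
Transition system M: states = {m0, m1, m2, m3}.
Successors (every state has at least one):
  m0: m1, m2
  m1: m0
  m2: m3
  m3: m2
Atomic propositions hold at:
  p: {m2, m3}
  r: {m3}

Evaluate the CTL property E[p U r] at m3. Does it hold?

E[p U r]: least fixpoint, start Z0 = Sat(r) = {m3}, add states in Sat(p) with some successor in Z. Z1 = {m2, m3}; fixed.
Sat(E[p U r]) = {m2, m3}
m3 ∈ Sat(E[p U r]) = {m2, m3}, so the formula holds at m3.

Yes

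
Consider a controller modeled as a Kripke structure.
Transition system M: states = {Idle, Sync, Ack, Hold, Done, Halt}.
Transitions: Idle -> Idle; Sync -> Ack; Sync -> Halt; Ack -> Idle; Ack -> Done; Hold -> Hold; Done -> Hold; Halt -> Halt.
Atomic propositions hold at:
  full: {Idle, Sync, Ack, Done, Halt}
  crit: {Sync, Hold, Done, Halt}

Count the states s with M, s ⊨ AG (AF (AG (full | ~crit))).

Sat(~crit) = {Idle, Ack}
Sat(full | ~crit) = {Idle, Sync, Ack, Done, Halt}
AG (full | ~crit): greatest fixpoint, start Z0 = {Idle, Sync, Ack, Done, Halt}, keep only states in Sat with every successor in Z. Z1 = {Idle, Sync, Ack, Halt}; Z2 = {Idle, Sync, Halt}; Z3 = {Idle, Halt}; fixed.
Sat(AG (full | ~crit)) = {Idle, Halt}
AF (AG (full | ~crit)): least fixpoint, start Z0 = {Idle, Halt}, add states with every successor in Z. Already a fixed point.
Sat(AF (AG (full | ~crit))) = {Idle, Halt}
AG (AF (AG (full | ~crit))): greatest fixpoint, start Z0 = {Idle, Halt}, keep only states in Sat with every successor in Z. Already a fixed point.
Sat(AG (AF (AG (full | ~crit)))) = {Idle, Halt}
|Sat(AG (AF (AG (full | ~crit))))| = |{Idle, Halt}| = 2.

2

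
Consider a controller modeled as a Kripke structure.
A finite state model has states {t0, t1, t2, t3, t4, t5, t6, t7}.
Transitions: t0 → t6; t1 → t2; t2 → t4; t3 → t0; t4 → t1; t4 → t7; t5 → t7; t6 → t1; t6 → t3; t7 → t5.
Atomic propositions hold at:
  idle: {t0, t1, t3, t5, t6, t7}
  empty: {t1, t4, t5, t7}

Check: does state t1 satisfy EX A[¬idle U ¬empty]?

Yes

Sat(¬idle) = {t2, t4}
Sat(¬empty) = {t0, t2, t3, t6}
A[¬idle U ¬empty]: least fixpoint, start Z0 = Sat(¬empty) = {t0, t2, t3, t6}, add states in Sat(¬idle) with every successor in Z. Already a fixed point.
Sat(A[¬idle U ¬empty]) = {t0, t2, t3, t6}
Sat(EX A[¬idle U ¬empty]) = {s : some successor in {t0, t2, t3, t6}} = {t0, t1, t3, t6}
t1 ∈ Sat(EX A[¬idle U ¬empty]) = {t0, t1, t3, t6}, so the formula holds at t1.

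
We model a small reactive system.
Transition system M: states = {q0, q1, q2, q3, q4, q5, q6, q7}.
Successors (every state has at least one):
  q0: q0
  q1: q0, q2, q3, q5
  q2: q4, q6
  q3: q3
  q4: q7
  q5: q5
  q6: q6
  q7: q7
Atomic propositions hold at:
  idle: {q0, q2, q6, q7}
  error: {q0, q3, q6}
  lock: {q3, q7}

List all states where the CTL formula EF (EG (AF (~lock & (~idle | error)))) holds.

Sat(~lock) = {q0, q1, q2, q4, q5, q6}
Sat(~idle) = {q1, q3, q4, q5}
Sat(~idle | error) = {q0, q1, q3, q4, q5, q6}
Sat(~lock & (~idle | error)) = {q0, q1, q4, q5, q6}
AF (~lock & (~idle | error)): least fixpoint, start Z0 = {q0, q1, q4, q5, q6}, add states with every successor in Z. Z1 = {q0, q1, q2, q4, q5, q6}; fixed.
Sat(AF (~lock & (~idle | error))) = {q0, q1, q2, q4, q5, q6}
EG (AF (~lock & (~idle | error))): greatest fixpoint, start Z0 = {q0, q1, q2, q4, q5, q6}, keep only states in Sat with some successor in Z. Z1 = {q0, q1, q2, q5, q6}; fixed.
Sat(EG (AF (~lock & (~idle | error)))) = {q0, q1, q2, q5, q6}
EF (EG (AF (~lock & (~idle | error)))): least fixpoint, start Z0 = {q0, q1, q2, q5, q6}, add states with some successor in Z. Already a fixed point.
Sat(EF (EG (AF (~lock & (~idle | error))))) = {q0, q1, q2, q5, q6}

{q0, q1, q2, q5, q6}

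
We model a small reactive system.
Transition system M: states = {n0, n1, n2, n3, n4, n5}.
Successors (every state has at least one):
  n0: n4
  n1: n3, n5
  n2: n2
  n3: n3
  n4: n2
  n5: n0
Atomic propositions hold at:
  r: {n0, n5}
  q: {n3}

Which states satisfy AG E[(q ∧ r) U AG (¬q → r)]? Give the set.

Sat(q ∧ r) = ∅
Sat(¬q) = {n0, n1, n2, n4, n5}
Sat(¬q → r) = {n0, n3, n5}
AG (¬q → r): greatest fixpoint, start Z0 = {n0, n3, n5}, keep only states in Sat with every successor in Z. Z1 = {n3, n5}; Z2 = {n3}; fixed.
Sat(AG (¬q → r)) = {n3}
E[(q ∧ r) U AG (¬q → r)]: least fixpoint, start Z0 = Sat(AG (¬q → r)) = {n3}, add states in Sat(q ∧ r) with some successor in Z. Already a fixed point.
Sat(E[(q ∧ r) U AG (¬q → r)]) = {n3}
AG E[(q ∧ r) U AG (¬q → r)]: greatest fixpoint, start Z0 = {n3}, keep only states in Sat with every successor in Z. Already a fixed point.
Sat(AG E[(q ∧ r) U AG (¬q → r)]) = {n3}

{n3}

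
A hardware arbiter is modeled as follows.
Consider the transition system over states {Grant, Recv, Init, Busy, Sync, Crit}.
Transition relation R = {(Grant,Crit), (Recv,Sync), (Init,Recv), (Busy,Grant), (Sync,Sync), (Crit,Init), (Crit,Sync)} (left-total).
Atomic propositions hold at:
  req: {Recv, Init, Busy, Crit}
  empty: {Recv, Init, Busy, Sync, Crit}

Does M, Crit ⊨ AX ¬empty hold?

No

Sat(¬empty) = {Grant}
Sat(AX ¬empty) = {s : every successor in {Grant}} = {Busy}
Crit ∉ Sat(AX ¬empty) = {Busy}, so the formula does not hold at Crit.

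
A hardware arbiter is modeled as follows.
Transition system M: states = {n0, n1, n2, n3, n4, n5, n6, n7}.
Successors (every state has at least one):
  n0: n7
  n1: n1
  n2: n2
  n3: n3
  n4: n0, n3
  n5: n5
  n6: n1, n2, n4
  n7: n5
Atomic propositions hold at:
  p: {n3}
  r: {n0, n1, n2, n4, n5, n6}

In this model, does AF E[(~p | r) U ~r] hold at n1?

No

Sat(~p) = {n0, n1, n2, n4, n5, n6, n7}
Sat(~p | r) = {n0, n1, n2, n4, n5, n6, n7}
Sat(~r) = {n3, n7}
E[(~p | r) U ~r]: least fixpoint, start Z0 = Sat(~r) = {n3, n7}, add states in Sat(~p | r) with some successor in Z. Z1 = {n0, n3, n4, n7}; Z2 = {n0, n3, n4, n6, n7}; fixed.
Sat(E[(~p | r) U ~r]) = {n0, n3, n4, n6, n7}
AF E[(~p | r) U ~r]: least fixpoint, start Z0 = {n0, n3, n4, n6, n7}, add states with every successor in Z. Already a fixed point.
Sat(AF E[(~p | r) U ~r]) = {n0, n3, n4, n6, n7}
n1 ∉ Sat(AF E[(~p | r) U ~r]) = {n0, n3, n4, n6, n7}, so the formula does not hold at n1.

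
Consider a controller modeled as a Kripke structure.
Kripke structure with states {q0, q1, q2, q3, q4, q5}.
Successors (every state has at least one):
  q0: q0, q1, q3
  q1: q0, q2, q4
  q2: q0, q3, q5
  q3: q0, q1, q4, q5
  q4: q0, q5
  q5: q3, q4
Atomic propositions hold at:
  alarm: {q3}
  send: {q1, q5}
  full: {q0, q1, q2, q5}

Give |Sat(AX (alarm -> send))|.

3

Sat(alarm -> send) = {q0, q1, q2, q4, q5}
Sat(AX (alarm -> send)) = {s : every successor in {q0, q1, q2, q4, q5}} = {q1, q3, q4}
|Sat(AX (alarm -> send))| = |{q1, q3, q4}| = 3.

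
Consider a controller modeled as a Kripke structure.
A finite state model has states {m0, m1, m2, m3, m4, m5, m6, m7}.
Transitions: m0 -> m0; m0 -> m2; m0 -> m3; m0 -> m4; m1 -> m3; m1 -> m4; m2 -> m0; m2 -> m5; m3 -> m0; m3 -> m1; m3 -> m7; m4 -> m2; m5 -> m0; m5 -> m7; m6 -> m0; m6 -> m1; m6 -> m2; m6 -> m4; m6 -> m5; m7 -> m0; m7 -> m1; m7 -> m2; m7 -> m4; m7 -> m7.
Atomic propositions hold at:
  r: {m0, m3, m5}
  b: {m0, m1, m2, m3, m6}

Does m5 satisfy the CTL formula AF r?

AF r: least fixpoint, start Z0 = {m0, m3, m5}, add states with every successor in Z. Z1 = {m0, m2, m3, m5}; Z2 = {m0, m2, m3, m4, m5}; Z3 = {m0, m1, m2, m3, m4, m5}; Z4 = {m0, m1, m2, m3, m4, m5, m6}; fixed.
Sat(AF r) = {m0, m1, m2, m3, m4, m5, m6}
m5 ∈ Sat(AF r) = {m0, m1, m2, m3, m4, m5, m6}, so the formula holds at m5.

Yes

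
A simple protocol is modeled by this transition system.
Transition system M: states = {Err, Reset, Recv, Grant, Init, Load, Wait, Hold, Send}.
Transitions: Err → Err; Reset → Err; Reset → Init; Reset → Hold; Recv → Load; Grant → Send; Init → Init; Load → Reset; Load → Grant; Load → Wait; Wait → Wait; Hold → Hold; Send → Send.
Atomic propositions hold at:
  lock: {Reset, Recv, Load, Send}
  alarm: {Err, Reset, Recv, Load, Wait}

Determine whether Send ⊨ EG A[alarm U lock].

Yes

A[alarm U lock]: least fixpoint, start Z0 = Sat(lock) = {Reset, Recv, Load, Send}, add states in Sat(alarm) with every successor in Z. Already a fixed point.
Sat(A[alarm U lock]) = {Reset, Recv, Load, Send}
EG A[alarm U lock]: greatest fixpoint, start Z0 = {Reset, Recv, Load, Send}, keep only states in Sat with some successor in Z. Z1 = {Recv, Load, Send}; Z2 = {Recv, Send}; Z3 = {Send}; fixed.
Sat(EG A[alarm U lock]) = {Send}
Send ∈ Sat(EG A[alarm U lock]) = {Send}, so the formula holds at Send.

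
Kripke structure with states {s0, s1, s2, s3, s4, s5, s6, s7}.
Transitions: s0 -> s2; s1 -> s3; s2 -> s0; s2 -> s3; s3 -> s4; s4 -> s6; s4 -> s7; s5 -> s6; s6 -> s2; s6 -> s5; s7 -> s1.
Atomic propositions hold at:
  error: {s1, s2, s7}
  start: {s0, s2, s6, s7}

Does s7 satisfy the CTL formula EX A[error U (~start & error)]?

Yes

Sat(~start) = {s1, s3, s4, s5}
Sat(~start & error) = {s1}
A[error U (~start & error)]: least fixpoint, start Z0 = Sat((~start & error)) = {s1}, add states in Sat(error) with every successor in Z. Z1 = {s1, s7}; fixed.
Sat(A[error U (~start & error)]) = {s1, s7}
Sat(EX A[error U (~start & error)]) = {s : some successor in {s1, s7}} = {s4, s7}
s7 ∈ Sat(EX A[error U (~start & error)]) = {s4, s7}, so the formula holds at s7.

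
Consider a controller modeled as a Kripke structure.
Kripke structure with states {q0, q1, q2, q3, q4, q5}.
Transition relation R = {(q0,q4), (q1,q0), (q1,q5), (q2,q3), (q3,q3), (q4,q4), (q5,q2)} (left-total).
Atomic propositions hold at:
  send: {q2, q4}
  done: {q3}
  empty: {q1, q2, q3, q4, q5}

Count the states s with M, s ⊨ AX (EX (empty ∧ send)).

3

Sat(empty ∧ send) = {q2, q4}
Sat(EX (empty ∧ send)) = {s : some successor in {q2, q4}} = {q0, q4, q5}
Sat(AX (EX (empty ∧ send))) = {s : every successor in {q0, q4, q5}} = {q0, q1, q4}
|Sat(AX (EX (empty ∧ send)))| = |{q0, q1, q4}| = 3.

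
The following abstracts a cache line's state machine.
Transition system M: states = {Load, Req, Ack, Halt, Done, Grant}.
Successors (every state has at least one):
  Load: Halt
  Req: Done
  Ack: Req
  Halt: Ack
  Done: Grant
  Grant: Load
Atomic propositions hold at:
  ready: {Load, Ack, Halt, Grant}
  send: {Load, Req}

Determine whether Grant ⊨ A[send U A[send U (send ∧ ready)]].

No

Sat(send ∧ ready) = {Load}
A[send U (send ∧ ready)]: least fixpoint, start Z0 = Sat((send ∧ ready)) = {Load}, add states in Sat(send) with every successor in Z. Already a fixed point.
Sat(A[send U (send ∧ ready)]) = {Load}
A[send U A[send U (send ∧ ready)]]: least fixpoint, start Z0 = Sat(A[send U (send ∧ ready)]) = {Load}, add states in Sat(send) with every successor in Z. Already a fixed point.
Sat(A[send U A[send U (send ∧ ready)]]) = {Load}
Grant ∉ Sat(A[send U A[send U (send ∧ ready)]]) = {Load}, so the formula does not hold at Grant.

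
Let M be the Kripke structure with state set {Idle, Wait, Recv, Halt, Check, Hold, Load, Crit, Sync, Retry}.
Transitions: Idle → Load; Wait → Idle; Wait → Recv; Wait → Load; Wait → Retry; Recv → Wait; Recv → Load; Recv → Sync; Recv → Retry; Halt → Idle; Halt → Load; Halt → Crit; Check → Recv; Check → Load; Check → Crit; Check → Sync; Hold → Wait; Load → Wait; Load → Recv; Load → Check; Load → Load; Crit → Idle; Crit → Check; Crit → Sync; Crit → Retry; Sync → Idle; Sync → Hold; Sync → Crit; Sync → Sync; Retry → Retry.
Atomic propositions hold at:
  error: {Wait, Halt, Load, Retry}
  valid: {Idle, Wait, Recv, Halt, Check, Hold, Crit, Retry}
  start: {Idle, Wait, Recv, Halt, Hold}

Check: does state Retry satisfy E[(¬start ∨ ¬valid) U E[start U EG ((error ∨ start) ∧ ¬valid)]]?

No

Sat(¬start) = {Check, Load, Crit, Sync, Retry}
Sat(¬valid) = {Load, Sync}
Sat(¬start ∨ ¬valid) = {Check, Load, Crit, Sync, Retry}
Sat(error ∨ start) = {Idle, Wait, Recv, Halt, Hold, Load, Retry}
Sat((error ∨ start) ∧ ¬valid) = {Load}
EG ((error ∨ start) ∧ ¬valid): greatest fixpoint, start Z0 = {Load}, keep only states in Sat with some successor in Z. Already a fixed point.
Sat(EG ((error ∨ start) ∧ ¬valid)) = {Load}
E[start U EG ((error ∨ start) ∧ ¬valid)]: least fixpoint, start Z0 = Sat(EG ((error ∨ start) ∧ ¬valid)) = {Load}, add states in Sat(start) with some successor in Z. Z1 = {Idle, Wait, Recv, Halt, Load}; Z2 = {Idle, Wait, Recv, Halt, Hold, Load}; fixed.
Sat(E[start U EG ((error ∨ start) ∧ ¬valid)]) = {Idle, Wait, Recv, Halt, Hold, Load}
E[(¬start ∨ ¬valid) U E[start U EG ((error ∨ start) ∧ ¬valid)]]: least fixpoint, start Z0 = Sat(E[start U EG ((error ∨ start) ∧ ¬valid)]) = {Idle, Wait, Recv, Halt, Hold, Load}, add states in Sat(¬start ∨ ¬valid) with some successor in Z. Z1 = {Idle, Wait, Recv, Halt, Check, Hold, Load, Crit, Sync}; fixed.
Sat(E[(¬start ∨ ¬valid) U E[start U EG ((error ∨ start) ∧ ¬valid)]]) = {Idle, Wait, Recv, Halt, Check, Hold, Load, Crit, Sync}
Retry ∉ Sat(E[(¬start ∨ ¬valid) U E[start U EG ((error ∨ start) ∧ ¬valid)]]) = {Idle, Wait, Recv, Halt, Check, Hold, Load, Crit, Sync}, so the formula does not hold at Retry.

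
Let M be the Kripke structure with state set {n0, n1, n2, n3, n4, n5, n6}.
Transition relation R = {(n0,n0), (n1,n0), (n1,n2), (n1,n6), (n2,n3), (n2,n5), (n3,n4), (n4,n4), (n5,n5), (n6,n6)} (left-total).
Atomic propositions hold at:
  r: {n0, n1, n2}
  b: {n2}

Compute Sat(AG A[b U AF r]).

{n0}

AF r: least fixpoint, start Z0 = {n0, n1, n2}, add states with every successor in Z. Already a fixed point.
Sat(AF r) = {n0, n1, n2}
A[b U AF r]: least fixpoint, start Z0 = Sat(AF r) = {n0, n1, n2}, add states in Sat(b) with every successor in Z. Already a fixed point.
Sat(A[b U AF r]) = {n0, n1, n2}
AG A[b U AF r]: greatest fixpoint, start Z0 = {n0, n1, n2}, keep only states in Sat with every successor in Z. Z1 = {n0}; fixed.
Sat(AG A[b U AF r]) = {n0}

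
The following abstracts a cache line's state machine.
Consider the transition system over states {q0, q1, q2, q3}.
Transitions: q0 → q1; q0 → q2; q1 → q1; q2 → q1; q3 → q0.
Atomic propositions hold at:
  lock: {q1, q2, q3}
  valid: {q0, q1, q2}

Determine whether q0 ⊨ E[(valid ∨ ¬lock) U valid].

Sat(¬lock) = {q0}
Sat(valid ∨ ¬lock) = {q0, q1, q2}
E[(valid ∨ ¬lock) U valid]: least fixpoint, start Z0 = Sat(valid) = {q0, q1, q2}, add states in Sat(valid ∨ ¬lock) with some successor in Z. Already a fixed point.
Sat(E[(valid ∨ ¬lock) U valid]) = {q0, q1, q2}
q0 ∈ Sat(E[(valid ∨ ¬lock) U valid]) = {q0, q1, q2}, so the formula holds at q0.

Yes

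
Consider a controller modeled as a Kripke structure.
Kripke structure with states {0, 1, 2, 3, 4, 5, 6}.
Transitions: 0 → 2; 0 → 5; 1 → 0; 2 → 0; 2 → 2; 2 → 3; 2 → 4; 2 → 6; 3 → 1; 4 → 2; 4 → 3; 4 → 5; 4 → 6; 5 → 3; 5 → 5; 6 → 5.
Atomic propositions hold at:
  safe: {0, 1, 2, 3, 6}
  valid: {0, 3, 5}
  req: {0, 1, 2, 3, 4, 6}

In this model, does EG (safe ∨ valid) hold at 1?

Yes

Sat(safe ∨ valid) = {0, 1, 2, 3, 5, 6}
EG (safe ∨ valid): greatest fixpoint, start Z0 = {0, 1, 2, 3, 5, 6}, keep only states in Sat with some successor in Z. Already a fixed point.
Sat(EG (safe ∨ valid)) = {0, 1, 2, 3, 5, 6}
1 ∈ Sat(EG (safe ∨ valid)) = {0, 1, 2, 3, 5, 6}, so the formula holds at 1.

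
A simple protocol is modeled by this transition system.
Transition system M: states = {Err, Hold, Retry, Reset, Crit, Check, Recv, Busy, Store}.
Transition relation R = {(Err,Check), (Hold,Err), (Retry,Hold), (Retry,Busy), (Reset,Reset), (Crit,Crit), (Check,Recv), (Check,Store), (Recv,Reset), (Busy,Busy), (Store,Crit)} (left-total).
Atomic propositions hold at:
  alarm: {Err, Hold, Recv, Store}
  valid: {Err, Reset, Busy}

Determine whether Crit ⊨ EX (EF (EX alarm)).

No

Sat(EX alarm) = {s : some successor in {Err, Hold, Recv, Store}} = {Hold, Retry, Check}
EF (EX alarm): least fixpoint, start Z0 = {Hold, Retry, Check}, add states with some successor in Z. Z1 = {Err, Hold, Retry, Check}; fixed.
Sat(EF (EX alarm)) = {Err, Hold, Retry, Check}
Sat(EX (EF (EX alarm))) = {s : some successor in {Err, Hold, Retry, Check}} = {Err, Hold, Retry}
Crit ∉ Sat(EX (EF (EX alarm))) = {Err, Hold, Retry}, so the formula does not hold at Crit.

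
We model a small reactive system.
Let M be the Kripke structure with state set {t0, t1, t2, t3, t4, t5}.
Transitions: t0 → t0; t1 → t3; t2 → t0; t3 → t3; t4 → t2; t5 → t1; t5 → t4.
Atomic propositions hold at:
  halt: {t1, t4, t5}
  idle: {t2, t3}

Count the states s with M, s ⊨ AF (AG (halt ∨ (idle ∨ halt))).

2

Sat(idle ∨ halt) = {t1, t2, t3, t4, t5}
Sat(halt ∨ (idle ∨ halt)) = {t1, t2, t3, t4, t5}
AG (halt ∨ (idle ∨ halt)): greatest fixpoint, start Z0 = {t1, t2, t3, t4, t5}, keep only states in Sat with every successor in Z. Z1 = {t1, t3, t4, t5}; Z2 = {t1, t3, t5}; Z3 = {t1, t3}; fixed.
Sat(AG (halt ∨ (idle ∨ halt))) = {t1, t3}
AF (AG (halt ∨ (idle ∨ halt))): least fixpoint, start Z0 = {t1, t3}, add states with every successor in Z. Already a fixed point.
Sat(AF (AG (halt ∨ (idle ∨ halt)))) = {t1, t3}
|Sat(AF (AG (halt ∨ (idle ∨ halt))))| = |{t1, t3}| = 2.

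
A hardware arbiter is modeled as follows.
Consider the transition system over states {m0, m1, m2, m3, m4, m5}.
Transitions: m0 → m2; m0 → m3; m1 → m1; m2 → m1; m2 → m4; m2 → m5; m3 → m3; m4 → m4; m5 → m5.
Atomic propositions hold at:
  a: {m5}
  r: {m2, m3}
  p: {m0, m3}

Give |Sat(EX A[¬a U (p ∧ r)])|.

Sat(¬a) = {m0, m1, m2, m3, m4}
Sat(p ∧ r) = {m3}
A[¬a U (p ∧ r)]: least fixpoint, start Z0 = Sat((p ∧ r)) = {m3}, add states in Sat(¬a) with every successor in Z. Already a fixed point.
Sat(A[¬a U (p ∧ r)]) = {m3}
Sat(EX A[¬a U (p ∧ r)]) = {s : some successor in {m3}} = {m0, m3}
|Sat(EX A[¬a U (p ∧ r)])| = |{m0, m3}| = 2.

2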